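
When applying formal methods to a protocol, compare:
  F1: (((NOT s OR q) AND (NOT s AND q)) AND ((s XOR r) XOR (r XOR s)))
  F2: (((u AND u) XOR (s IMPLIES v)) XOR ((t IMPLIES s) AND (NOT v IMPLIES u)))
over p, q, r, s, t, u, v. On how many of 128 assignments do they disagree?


F1 = (((NOT s OR q) AND (NOT s AND q)) AND ((s XOR r) XOR (r XOR s)))
F2 = (((u AND u) XOR (s IMPLIES v)) XOR ((t IMPLIES s) AND (NOT v IMPLIES u)))
Evaluate both on each of 128 rows (bits = p,q,r,s,t,u,v):
  row 0 [0000000]: F1=0 F2=1 (differ) -> 1
  row 1 [0000001]: F1=0 F2=0 -> 0
  row 2 [0000010]: F1=0 F2=1 (differ) -> 1
  row 3 [0000011]: F1=0 F2=1 (differ) -> 1
  row 4 [0000100]: F1=0 F2=1 (differ) -> 1
  (every remaining row is evaluated the same way; all 128 results are listed next)
Full result column, 8 rows per line (p,q,r,s fixed per line; t,u,v runs 000..111 left to right):
  rows 0-7 [p,q,r,s=0000]: 10111100  (ones: 5)
  rows 8-15 [p,q,r,s=0001]: 00010001  (ones: 2)
  rows 16-23 [p,q,r,s=0010]: 10111100  (ones: 5)
  rows 24-31 [p,q,r,s=0011]: 00010001  (ones: 2)
  rows 32-39 [p,q,r,s=0100]: 10111100  (ones: 5)
  rows 40-47 [p,q,r,s=0101]: 00010001  (ones: 2)
  rows 48-55 [p,q,r,s=0110]: 10111100  (ones: 5)
  rows 56-63 [p,q,r,s=0111]: 00010001  (ones: 2)
  rows 64-71 [p,q,r,s=1000]: 10111100  (ones: 5)
  rows 72-79 [p,q,r,s=1001]: 00010001  (ones: 2)
  rows 80-87 [p,q,r,s=1010]: 10111100  (ones: 5)
  rows 88-95 [p,q,r,s=1011]: 00010001  (ones: 2)
  rows 96-103 [p,q,r,s=1100]: 10111100  (ones: 5)
  rows 104-111 [p,q,r,s=1101]: 00010001  (ones: 2)
  rows 112-119 [p,q,r,s=1110]: 10111100  (ones: 5)
  rows 120-127 [p,q,r,s=1111]: 00010001  (ones: 2)
Disagreements = 5+2+5+2+5+2+5+2+5+2+5+2+5+2+5+2 = 56

56


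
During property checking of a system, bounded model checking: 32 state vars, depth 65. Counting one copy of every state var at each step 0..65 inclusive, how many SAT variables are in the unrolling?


BMC unrolls to depth k, creating one copy of each state var for steps 0..k.
Step count = 65 + 1 = 66 (steps 0 through 65)
Vars per step = 32
Total = 32 * 66 = 2112

2112


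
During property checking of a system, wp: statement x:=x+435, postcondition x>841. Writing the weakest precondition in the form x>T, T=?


Formula: wp(x:=E, P) = P[E/x] (substitute E for x in postcondition)
Step 1: Postcondition: x>841
Step 2: Substitute x+435 for x: x+435>841
Step 3: Solve for x: x > 841-435 = 406

406


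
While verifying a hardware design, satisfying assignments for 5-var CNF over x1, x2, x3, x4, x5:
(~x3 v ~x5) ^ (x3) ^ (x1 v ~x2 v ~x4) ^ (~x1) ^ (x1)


CNF with 5 clauses over 5 vars (32 assignments).
An assignment satisfies CNF iff every clause has >=1 true literal.
Check each row (bits = x1,x2,x3,x4,x5; clause T/F shown):
  row 0 [00000]: clauses=TFTTF -> 0
  row 1 [00001]: clauses=TFTTF -> 0
  row 2 [00010]: clauses=TFTTF -> 0
  row 3 [00011]: clauses=TFTTF -> 0
  row 4 [00100]: clauses=TTTTF -> 0
  row 5 [00101]: clauses=FTTTF -> 0
  row 6 [00110]: clauses=TTTTF -> 0
  row 7 [00111]: clauses=FTTTF -> 0
  row 8 [01000]: clauses=TFTTF -> 0
  row 9 [01001]: clauses=TFTTF -> 0
  row 10 [01010]: clauses=TFFTF -> 0
  row 11 [01011]: clauses=TFFTF -> 0
  row 12 [01100]: clauses=TTTTF -> 0
  row 13 [01101]: clauses=FTTTF -> 0
  row 14 [01110]: clauses=TTFTF -> 0
  row 15 [01111]: clauses=FTFTF -> 0
  row 16 [10000]: clauses=TFTFT -> 0
  row 17 [10001]: clauses=TFTFT -> 0
  row 18 [10010]: clauses=TFTFT -> 0
  row 19 [10011]: clauses=TFTFT -> 0
  row 20 [10100]: clauses=TTTFT -> 0
  row 21 [10101]: clauses=FTTFT -> 0
  row 22 [10110]: clauses=TTTFT -> 0
  row 23 [10111]: clauses=FTTFT -> 0
  row 24 [11000]: clauses=TFTFT -> 0
  row 25 [11001]: clauses=TFTFT -> 0
  row 26 [11010]: clauses=TFTFT -> 0
  row 27 [11011]: clauses=TFTFT -> 0
  row 28 [11100]: clauses=TTTFT -> 0
  row 29 [11101]: clauses=FTTFT -> 0
  row 30 [11110]: clauses=TTTFT -> 0
  row 31 [11111]: clauses=FTTFT -> 0
Full result column, 8 rows per line (x1,x2 fixed per line; x3,x4,x5 runs 000..111 left to right):
  rows 0-7 [x1,x2=00]: 00000000  (ones: 0)
  rows 8-15 [x1,x2=01]: 00000000  (ones: 0)
  rows 16-23 [x1,x2=10]: 00000000  (ones: 0)
  rows 24-31 [x1,x2=11]: 00000000  (ones: 0)
Satisfying assignments = 0+0+0+0 = 0

0


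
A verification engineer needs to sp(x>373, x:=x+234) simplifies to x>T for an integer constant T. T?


Formula: sp(P, x:=E) = exists old_x. (x = E[old_x/x]) AND P[old_x/x] (old_x is the value of x before the assignment; eliminate old_x by solving x = E[old_x/x] for old_x)
Step 1: Precondition P: x>373, i.e. old_x > 373
Step 2: Assignment gives x = old_x + 234, so old_x = x - 234
Step 3: Substitute into P: x - 234 > 373
Step 4: Simplify: x > 373+234 = 607

607


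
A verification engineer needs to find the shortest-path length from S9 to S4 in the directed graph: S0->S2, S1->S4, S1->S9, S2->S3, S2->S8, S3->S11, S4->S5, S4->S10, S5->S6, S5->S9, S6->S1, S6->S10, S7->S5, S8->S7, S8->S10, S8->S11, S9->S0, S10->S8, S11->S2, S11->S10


BFS layer-by-layer from S9:
  dist 0: {S9}
  dist 1: {S0}
  dist 2: {S2}
  dist 3: {S3, S8}
  dist 4: {S7, S10, S11}
  dist 5: {S5}
  dist 6: {S6}
  dist 7: {S1}
  dist 8: {S4}
  -> S4 reached at distance 8
Shortest path length = 8

8


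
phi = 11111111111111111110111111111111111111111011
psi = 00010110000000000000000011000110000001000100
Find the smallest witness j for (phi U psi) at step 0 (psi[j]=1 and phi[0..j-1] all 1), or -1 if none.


(phi U psi) at 0: need smallest j with psi[j]=1 and phi[i]=1 for all i in [0,j).
Scan from step 0:
  step 0: phi=1, psi=0 -> continue
  step 1: phi=1, psi=0 -> continue
  step 2: phi=1, psi=0 -> continue
  step 3: psi=1 and phi held for [0,3) -> witness found
Witness step = 3

3


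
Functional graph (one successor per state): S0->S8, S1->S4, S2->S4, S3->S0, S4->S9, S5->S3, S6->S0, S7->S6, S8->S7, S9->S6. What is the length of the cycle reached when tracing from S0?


Trace from S0 until a state repeats:
  S0 -> S8 -> S7 -> S6 -> S0
S0 first seen at step 0, revisited at step 4.
Cycle length = 4 - 0 = 4

4


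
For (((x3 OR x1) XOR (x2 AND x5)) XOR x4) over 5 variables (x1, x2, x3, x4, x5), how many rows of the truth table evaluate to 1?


Formula: (((x3 OR x1) XOR (x2 AND x5)) XOR x4) over 5 vars (32 rows)
Evaluate each row (x1, x2, x3, x4, x5 as bits, MSB first):
  row 0 [00000]: (((0 OR 0) XOR (0 AND 0)) XOR 0) -> 0
  row 1 [00001]: (((0 OR 0) XOR (0 AND 1)) XOR 0) -> 0
  row 2 [00010]: (((0 OR 0) XOR (0 AND 0)) XOR 1) -> 1
  row 3 [00011]: (((0 OR 0) XOR (0 AND 1)) XOR 1) -> 1
  row 4 [00100]: (((1 OR 0) XOR (0 AND 0)) XOR 0) -> 1
  row 5 [00101]: (((1 OR 0) XOR (0 AND 1)) XOR 0) -> 1
  row 6 [00110]: (((1 OR 0) XOR (0 AND 0)) XOR 1) -> 0
  row 7 [00111]: (((1 OR 0) XOR (0 AND 1)) XOR 1) -> 0
  row 8 [01000]: (((0 OR 0) XOR (1 AND 0)) XOR 0) -> 0
  row 9 [01001]: (((0 OR 0) XOR (1 AND 1)) XOR 0) -> 1
  row 10 [01010]: (((0 OR 0) XOR (1 AND 0)) XOR 1) -> 1
  row 11 [01011]: (((0 OR 0) XOR (1 AND 1)) XOR 1) -> 0
  row 12 [01100]: (((1 OR 0) XOR (1 AND 0)) XOR 0) -> 1
  row 13 [01101]: (((1 OR 0) XOR (1 AND 1)) XOR 0) -> 0
  row 14 [01110]: (((1 OR 0) XOR (1 AND 0)) XOR 1) -> 0
  row 15 [01111]: (((1 OR 0) XOR (1 AND 1)) XOR 1) -> 1
  row 16 [10000]: (((0 OR 1) XOR (0 AND 0)) XOR 0) -> 1
  row 17 [10001]: (((0 OR 1) XOR (0 AND 1)) XOR 0) -> 1
  row 18 [10010]: (((0 OR 1) XOR (0 AND 0)) XOR 1) -> 0
  row 19 [10011]: (((0 OR 1) XOR (0 AND 1)) XOR 1) -> 0
  row 20 [10100]: (((1 OR 1) XOR (0 AND 0)) XOR 0) -> 1
  row 21 [10101]: (((1 OR 1) XOR (0 AND 1)) XOR 0) -> 1
  row 22 [10110]: (((1 OR 1) XOR (0 AND 0)) XOR 1) -> 0
  row 23 [10111]: (((1 OR 1) XOR (0 AND 1)) XOR 1) -> 0
  row 24 [11000]: (((0 OR 1) XOR (1 AND 0)) XOR 0) -> 1
  row 25 [11001]: (((0 OR 1) XOR (1 AND 1)) XOR 0) -> 0
  row 26 [11010]: (((0 OR 1) XOR (1 AND 0)) XOR 1) -> 0
  row 27 [11011]: (((0 OR 1) XOR (1 AND 1)) XOR 1) -> 1
  row 28 [11100]: (((1 OR 1) XOR (1 AND 0)) XOR 0) -> 1
  row 29 [11101]: (((1 OR 1) XOR (1 AND 1)) XOR 0) -> 0
  row 30 [11110]: (((1 OR 1) XOR (1 AND 0)) XOR 1) -> 0
  row 31 [11111]: (((1 OR 1) XOR (1 AND 1)) XOR 1) -> 1
Full result column, 8 rows per line (x1,x2 fixed per line; x3,x4,x5 runs 000..111 left to right):
  rows 0-7 [x1,x2=00]: 00111100  (ones: 4)
  rows 8-15 [x1,x2=01]: 01101001  (ones: 4)
  rows 16-23 [x1,x2=10]: 11001100  (ones: 4)
  rows 24-31 [x1,x2=11]: 10011001  (ones: 4)
Count of 1-rows = 4+4+4+4 = 16

16


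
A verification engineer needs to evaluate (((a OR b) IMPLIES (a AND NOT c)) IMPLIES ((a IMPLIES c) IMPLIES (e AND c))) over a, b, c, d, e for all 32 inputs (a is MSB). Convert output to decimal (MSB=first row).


Formula: (((a OR b) IMPLIES (a AND NOT c)) IMPLIES ((a IMPLIES c) IMPLIES (e AND c))) over a, b, c, d, e (32 rows)
Evaluate each row (bits = a,b,c,d,e, MSB first):
  row 0 [00000]: (((0 OR 0) IMPLIES (0 AND NOT 0)) IMPLIES ((0 IMPLIES 0) IMPLIES (0 AND 0))) -> 0
  row 1 [00001]: (((0 OR 0) IMPLIES (0 AND NOT 0)) IMPLIES ((0 IMPLIES 0) IMPLIES (1 AND 0))) -> 0
  row 2 [00010]: (((0 OR 0) IMPLIES (0 AND NOT 0)) IMPLIES ((0 IMPLIES 0) IMPLIES (0 AND 0))) -> 0
  row 3 [00011]: (((0 OR 0) IMPLIES (0 AND NOT 0)) IMPLIES ((0 IMPLIES 0) IMPLIES (1 AND 0))) -> 0
  row 4 [00100]: (((0 OR 0) IMPLIES (0 AND NOT 1)) IMPLIES ((0 IMPLIES 1) IMPLIES (0 AND 1))) -> 0
  row 5 [00101]: (((0 OR 0) IMPLIES (0 AND NOT 1)) IMPLIES ((0 IMPLIES 1) IMPLIES (1 AND 1))) -> 1
  row 6 [00110]: (((0 OR 0) IMPLIES (0 AND NOT 1)) IMPLIES ((0 IMPLIES 1) IMPLIES (0 AND 1))) -> 0
  row 7 [00111]: (((0 OR 0) IMPLIES (0 AND NOT 1)) IMPLIES ((0 IMPLIES 1) IMPLIES (1 AND 1))) -> 1
  row 8 [01000]: (((0 OR 1) IMPLIES (0 AND NOT 0)) IMPLIES ((0 IMPLIES 0) IMPLIES (0 AND 0))) -> 1
  row 9 [01001]: (((0 OR 1) IMPLIES (0 AND NOT 0)) IMPLIES ((0 IMPLIES 0) IMPLIES (1 AND 0))) -> 1
  row 10 [01010]: (((0 OR 1) IMPLIES (0 AND NOT 0)) IMPLIES ((0 IMPLIES 0) IMPLIES (0 AND 0))) -> 1
  row 11 [01011]: (((0 OR 1) IMPLIES (0 AND NOT 0)) IMPLIES ((0 IMPLIES 0) IMPLIES (1 AND 0))) -> 1
  row 12 [01100]: (((0 OR 1) IMPLIES (0 AND NOT 1)) IMPLIES ((0 IMPLIES 1) IMPLIES (0 AND 1))) -> 1
  row 13 [01101]: (((0 OR 1) IMPLIES (0 AND NOT 1)) IMPLIES ((0 IMPLIES 1) IMPLIES (1 AND 1))) -> 1
  row 14 [01110]: (((0 OR 1) IMPLIES (0 AND NOT 1)) IMPLIES ((0 IMPLIES 1) IMPLIES (0 AND 1))) -> 1
  row 15 [01111]: (((0 OR 1) IMPLIES (0 AND NOT 1)) IMPLIES ((0 IMPLIES 1) IMPLIES (1 AND 1))) -> 1
  row 16 [10000]: (((1 OR 0) IMPLIES (1 AND NOT 0)) IMPLIES ((1 IMPLIES 0) IMPLIES (0 AND 0))) -> 1
  row 17 [10001]: (((1 OR 0) IMPLIES (1 AND NOT 0)) IMPLIES ((1 IMPLIES 0) IMPLIES (1 AND 0))) -> 1
  row 18 [10010]: (((1 OR 0) IMPLIES (1 AND NOT 0)) IMPLIES ((1 IMPLIES 0) IMPLIES (0 AND 0))) -> 1
  row 19 [10011]: (((1 OR 0) IMPLIES (1 AND NOT 0)) IMPLIES ((1 IMPLIES 0) IMPLIES (1 AND 0))) -> 1
  row 20 [10100]: (((1 OR 0) IMPLIES (1 AND NOT 1)) IMPLIES ((1 IMPLIES 1) IMPLIES (0 AND 1))) -> 1
  row 21 [10101]: (((1 OR 0) IMPLIES (1 AND NOT 1)) IMPLIES ((1 IMPLIES 1) IMPLIES (1 AND 1))) -> 1
  row 22 [10110]: (((1 OR 0) IMPLIES (1 AND NOT 1)) IMPLIES ((1 IMPLIES 1) IMPLIES (0 AND 1))) -> 1
  row 23 [10111]: (((1 OR 0) IMPLIES (1 AND NOT 1)) IMPLIES ((1 IMPLIES 1) IMPLIES (1 AND 1))) -> 1
  row 24 [11000]: (((1 OR 1) IMPLIES (1 AND NOT 0)) IMPLIES ((1 IMPLIES 0) IMPLIES (0 AND 0))) -> 1
  row 25 [11001]: (((1 OR 1) IMPLIES (1 AND NOT 0)) IMPLIES ((1 IMPLIES 0) IMPLIES (1 AND 0))) -> 1
  row 26 [11010]: (((1 OR 1) IMPLIES (1 AND NOT 0)) IMPLIES ((1 IMPLIES 0) IMPLIES (0 AND 0))) -> 1
  row 27 [11011]: (((1 OR 1) IMPLIES (1 AND NOT 0)) IMPLIES ((1 IMPLIES 0) IMPLIES (1 AND 0))) -> 1
  row 28 [11100]: (((1 OR 1) IMPLIES (1 AND NOT 1)) IMPLIES ((1 IMPLIES 1) IMPLIES (0 AND 1))) -> 1
  row 29 [11101]: (((1 OR 1) IMPLIES (1 AND NOT 1)) IMPLIES ((1 IMPLIES 1) IMPLIES (1 AND 1))) -> 1
  row 30 [11110]: (((1 OR 1) IMPLIES (1 AND NOT 1)) IMPLIES ((1 IMPLIES 1) IMPLIES (0 AND 1))) -> 1
  row 31 [11111]: (((1 OR 1) IMPLIES (1 AND NOT 1)) IMPLIES ((1 IMPLIES 1) IMPLIES (1 AND 1))) -> 1
Full result column, 4 rows per line (a,b,c fixed per line; d,e runs 00..11 left to right):
  rows 0-3 [a,b,c=000]: 0000  = hex 0
  rows 4-7 [a,b,c=001]: 0101  = hex 5
  rows 8-11 [a,b,c=010]: 1111  = hex F
  rows 12-15 [a,b,c=011]: 1111  = hex F
  rows 16-19 [a,b,c=100]: 1111  = hex F
  rows 20-23 [a,b,c=101]: 1111  = hex F
  rows 24-27 [a,b,c=110]: 1111  = hex F
  rows 28-31 [a,b,c=111]: 1111  = hex F
Output column (row 0 .. row 31) = 00000101111111111111111111111111
Output column grouped in 4s = 0000 0101 1111 1111 1111 1111 1111 1111 = 0x05FFFFFF
Convert to decimal digit by digit (value = value*16 + digit):
  0 -> 0
  0*16 + 5 = 5
  5*16 + 15 (F) = 95
  95*16 + 15 (F) = 1535
  1535*16 + 15 (F) = 24575
  24575*16 + 15 (F) = 393215
  393215*16 + 15 (F) = 6291455
  6291455*16 + 15 (F) = 100663295
Decimal = 100663295

100663295


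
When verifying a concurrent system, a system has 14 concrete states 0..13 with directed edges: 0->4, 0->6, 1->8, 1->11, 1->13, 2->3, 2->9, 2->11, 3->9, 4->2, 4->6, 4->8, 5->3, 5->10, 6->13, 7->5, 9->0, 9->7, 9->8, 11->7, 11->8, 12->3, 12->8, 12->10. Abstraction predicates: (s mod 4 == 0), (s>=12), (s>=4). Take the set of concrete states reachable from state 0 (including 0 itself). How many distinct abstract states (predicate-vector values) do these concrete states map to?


BFS from 0:
Concrete reachable: {0, 2, 3, 4, 5, 6, 7, 8, 9, 10, 11, 13}
Abstract via predicates (s mod 4 == 0), (s>=12), (s>=4):
  (0,0,0) <- {2, 3}
  (0,0,1) <- {5, 6, 7, 9, 10, 11}
  (0,1,1) <- {13}
  (1,0,0) <- {0}
  (1,0,1) <- {4, 8}
Distinct abstract states = 5

5


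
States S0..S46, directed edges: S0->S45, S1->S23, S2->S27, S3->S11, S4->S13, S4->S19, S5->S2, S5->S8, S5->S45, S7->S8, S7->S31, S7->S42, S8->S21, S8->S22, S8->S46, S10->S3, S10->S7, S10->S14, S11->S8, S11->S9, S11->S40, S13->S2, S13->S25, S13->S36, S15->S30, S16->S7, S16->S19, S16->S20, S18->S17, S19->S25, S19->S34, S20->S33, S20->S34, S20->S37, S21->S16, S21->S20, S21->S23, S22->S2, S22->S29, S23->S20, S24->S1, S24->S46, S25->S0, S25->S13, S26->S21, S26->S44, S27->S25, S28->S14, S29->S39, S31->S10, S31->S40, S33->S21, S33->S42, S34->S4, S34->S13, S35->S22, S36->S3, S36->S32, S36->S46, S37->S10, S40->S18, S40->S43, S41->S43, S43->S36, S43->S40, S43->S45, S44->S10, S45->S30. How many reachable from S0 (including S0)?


BFS from S0:
  layer 0: {S0}
  layer 1: {S45}
  layer 2: {S30}
Reachable set: {S0, S30, S45}
Count = 3

3


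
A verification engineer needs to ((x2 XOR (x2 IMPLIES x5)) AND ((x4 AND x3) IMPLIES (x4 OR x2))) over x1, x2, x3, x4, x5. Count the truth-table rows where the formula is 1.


Formula: ((x2 XOR (x2 IMPLIES x5)) AND ((x4 AND x3) IMPLIES (x4 OR x2))) over 5 vars (32 rows)
Evaluate each row (x1, x2, x3, x4, x5 as bits, MSB first):
  row 0 [00000]: ((0 XOR (0 IMPLIES 0)) AND ((0 AND 0) IMPLIES (0 OR 0))) -> 1
  row 1 [00001]: ((0 XOR (0 IMPLIES 1)) AND ((0 AND 0) IMPLIES (0 OR 0))) -> 1
  row 2 [00010]: ((0 XOR (0 IMPLIES 0)) AND ((1 AND 0) IMPLIES (1 OR 0))) -> 1
  row 3 [00011]: ((0 XOR (0 IMPLIES 1)) AND ((1 AND 0) IMPLIES (1 OR 0))) -> 1
  row 4 [00100]: ((0 XOR (0 IMPLIES 0)) AND ((0 AND 1) IMPLIES (0 OR 0))) -> 1
  row 5 [00101]: ((0 XOR (0 IMPLIES 1)) AND ((0 AND 1) IMPLIES (0 OR 0))) -> 1
  row 6 [00110]: ((0 XOR (0 IMPLIES 0)) AND ((1 AND 1) IMPLIES (1 OR 0))) -> 1
  row 7 [00111]: ((0 XOR (0 IMPLIES 1)) AND ((1 AND 1) IMPLIES (1 OR 0))) -> 1
  row 8 [01000]: ((1 XOR (1 IMPLIES 0)) AND ((0 AND 0) IMPLIES (0 OR 1))) -> 1
  row 9 [01001]: ((1 XOR (1 IMPLIES 1)) AND ((0 AND 0) IMPLIES (0 OR 1))) -> 0
  row 10 [01010]: ((1 XOR (1 IMPLIES 0)) AND ((1 AND 0) IMPLIES (1 OR 1))) -> 1
  row 11 [01011]: ((1 XOR (1 IMPLIES 1)) AND ((1 AND 0) IMPLIES (1 OR 1))) -> 0
  row 12 [01100]: ((1 XOR (1 IMPLIES 0)) AND ((0 AND 1) IMPLIES (0 OR 1))) -> 1
  row 13 [01101]: ((1 XOR (1 IMPLIES 1)) AND ((0 AND 1) IMPLIES (0 OR 1))) -> 0
  row 14 [01110]: ((1 XOR (1 IMPLIES 0)) AND ((1 AND 1) IMPLIES (1 OR 1))) -> 1
  row 15 [01111]: ((1 XOR (1 IMPLIES 1)) AND ((1 AND 1) IMPLIES (1 OR 1))) -> 0
  row 16 [10000]: ((0 XOR (0 IMPLIES 0)) AND ((0 AND 0) IMPLIES (0 OR 0))) -> 1
  row 17 [10001]: ((0 XOR (0 IMPLIES 1)) AND ((0 AND 0) IMPLIES (0 OR 0))) -> 1
  row 18 [10010]: ((0 XOR (0 IMPLIES 0)) AND ((1 AND 0) IMPLIES (1 OR 0))) -> 1
  row 19 [10011]: ((0 XOR (0 IMPLIES 1)) AND ((1 AND 0) IMPLIES (1 OR 0))) -> 1
  row 20 [10100]: ((0 XOR (0 IMPLIES 0)) AND ((0 AND 1) IMPLIES (0 OR 0))) -> 1
  row 21 [10101]: ((0 XOR (0 IMPLIES 1)) AND ((0 AND 1) IMPLIES (0 OR 0))) -> 1
  row 22 [10110]: ((0 XOR (0 IMPLIES 0)) AND ((1 AND 1) IMPLIES (1 OR 0))) -> 1
  row 23 [10111]: ((0 XOR (0 IMPLIES 1)) AND ((1 AND 1) IMPLIES (1 OR 0))) -> 1
  row 24 [11000]: ((1 XOR (1 IMPLIES 0)) AND ((0 AND 0) IMPLIES (0 OR 1))) -> 1
  row 25 [11001]: ((1 XOR (1 IMPLIES 1)) AND ((0 AND 0) IMPLIES (0 OR 1))) -> 0
  row 26 [11010]: ((1 XOR (1 IMPLIES 0)) AND ((1 AND 0) IMPLIES (1 OR 1))) -> 1
  row 27 [11011]: ((1 XOR (1 IMPLIES 1)) AND ((1 AND 0) IMPLIES (1 OR 1))) -> 0
  row 28 [11100]: ((1 XOR (1 IMPLIES 0)) AND ((0 AND 1) IMPLIES (0 OR 1))) -> 1
  row 29 [11101]: ((1 XOR (1 IMPLIES 1)) AND ((0 AND 1) IMPLIES (0 OR 1))) -> 0
  row 30 [11110]: ((1 XOR (1 IMPLIES 0)) AND ((1 AND 1) IMPLIES (1 OR 1))) -> 1
  row 31 [11111]: ((1 XOR (1 IMPLIES 1)) AND ((1 AND 1) IMPLIES (1 OR 1))) -> 0
Full result column, 8 rows per line (x1,x2 fixed per line; x3,x4,x5 runs 000..111 left to right):
  rows 0-7 [x1,x2=00]: 11111111  (ones: 8)
  rows 8-15 [x1,x2=01]: 10101010  (ones: 4)
  rows 16-23 [x1,x2=10]: 11111111  (ones: 8)
  rows 24-31 [x1,x2=11]: 10101010  (ones: 4)
Count of 1-rows = 8+4+8+4 = 24

24


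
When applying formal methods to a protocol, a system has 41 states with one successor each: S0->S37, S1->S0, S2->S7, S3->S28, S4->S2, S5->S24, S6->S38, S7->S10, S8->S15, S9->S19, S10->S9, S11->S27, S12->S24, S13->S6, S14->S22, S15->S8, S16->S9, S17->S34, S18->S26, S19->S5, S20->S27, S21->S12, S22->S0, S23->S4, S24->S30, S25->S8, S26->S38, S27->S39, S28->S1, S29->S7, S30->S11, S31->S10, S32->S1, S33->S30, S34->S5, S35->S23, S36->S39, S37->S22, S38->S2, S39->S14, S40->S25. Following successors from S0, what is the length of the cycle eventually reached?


Trace from S0 until a state repeats:
  S0 -> S37 -> S22 -> S0
S0 first seen at step 0, revisited at step 3.
Cycle length = 3 - 0 = 3

3


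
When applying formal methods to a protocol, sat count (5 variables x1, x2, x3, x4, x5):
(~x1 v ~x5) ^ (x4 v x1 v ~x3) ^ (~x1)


CNF with 3 clauses over 5 vars (32 assignments).
An assignment satisfies CNF iff every clause has >=1 true literal.
Check each row (bits = x1,x2,x3,x4,x5; clause T/F shown):
  row 0 [00000]: clauses=TTT -> 1
  row 1 [00001]: clauses=TTT -> 1
  row 2 [00010]: clauses=TTT -> 1
  row 3 [00011]: clauses=TTT -> 1
  row 4 [00100]: clauses=TFT -> 0
  row 5 [00101]: clauses=TFT -> 0
  row 6 [00110]: clauses=TTT -> 1
  row 7 [00111]: clauses=TTT -> 1
  row 8 [01000]: clauses=TTT -> 1
  row 9 [01001]: clauses=TTT -> 1
  row 10 [01010]: clauses=TTT -> 1
  row 11 [01011]: clauses=TTT -> 1
  row 12 [01100]: clauses=TFT -> 0
  row 13 [01101]: clauses=TFT -> 0
  row 14 [01110]: clauses=TTT -> 1
  row 15 [01111]: clauses=TTT -> 1
  row 16 [10000]: clauses=TTF -> 0
  row 17 [10001]: clauses=FTF -> 0
  row 18 [10010]: clauses=TTF -> 0
  row 19 [10011]: clauses=FTF -> 0
  row 20 [10100]: clauses=TTF -> 0
  row 21 [10101]: clauses=FTF -> 0
  row 22 [10110]: clauses=TTF -> 0
  row 23 [10111]: clauses=FTF -> 0
  row 24 [11000]: clauses=TTF -> 0
  row 25 [11001]: clauses=FTF -> 0
  row 26 [11010]: clauses=TTF -> 0
  row 27 [11011]: clauses=FTF -> 0
  row 28 [11100]: clauses=TTF -> 0
  row 29 [11101]: clauses=FTF -> 0
  row 30 [11110]: clauses=TTF -> 0
  row 31 [11111]: clauses=FTF -> 0
Full result column, 8 rows per line (x1,x2 fixed per line; x3,x4,x5 runs 000..111 left to right):
  rows 0-7 [x1,x2=00]: 11110011  (ones: 6)
  rows 8-15 [x1,x2=01]: 11110011  (ones: 6)
  rows 16-23 [x1,x2=10]: 00000000  (ones: 0)
  rows 24-31 [x1,x2=11]: 00000000  (ones: 0)
Satisfying assignments = 6+6+0+0 = 12

12


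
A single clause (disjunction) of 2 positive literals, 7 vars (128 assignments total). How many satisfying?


Step 1: Total=2^7=128
Step 2: Unsat when all 2 false: 2^5=32
Step 3: Sat=128-32=96

96


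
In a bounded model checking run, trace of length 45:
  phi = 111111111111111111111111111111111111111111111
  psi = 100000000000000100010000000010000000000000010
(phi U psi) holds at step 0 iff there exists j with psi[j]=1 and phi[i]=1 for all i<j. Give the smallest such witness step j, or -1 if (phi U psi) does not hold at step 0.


(phi U psi) at 0: need smallest j with psi[j]=1 and phi[i]=1 for all i in [0,j).
Scan from step 0:
  step 0: psi=1 and phi held for [0,0) -> witness found
Witness step = 0

0


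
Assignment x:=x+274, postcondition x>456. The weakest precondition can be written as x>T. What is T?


Formula: wp(x:=E, P) = P[E/x] (substitute E for x in postcondition)
Step 1: Postcondition: x>456
Step 2: Substitute x+274 for x: x+274>456
Step 3: Solve for x: x > 456-274 = 182

182


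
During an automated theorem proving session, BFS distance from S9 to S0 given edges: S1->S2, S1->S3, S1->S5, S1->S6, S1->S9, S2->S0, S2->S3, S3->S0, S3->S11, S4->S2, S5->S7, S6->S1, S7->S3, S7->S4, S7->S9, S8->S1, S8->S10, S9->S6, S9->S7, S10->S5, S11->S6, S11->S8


BFS layer-by-layer from S9:
  dist 0: {S9}
  dist 1: {S6, S7}
  dist 2: {S1, S3, S4}
  dist 3: {S0, S2, S5, S11}
  -> S0 reached at distance 3
Shortest path length = 3

3


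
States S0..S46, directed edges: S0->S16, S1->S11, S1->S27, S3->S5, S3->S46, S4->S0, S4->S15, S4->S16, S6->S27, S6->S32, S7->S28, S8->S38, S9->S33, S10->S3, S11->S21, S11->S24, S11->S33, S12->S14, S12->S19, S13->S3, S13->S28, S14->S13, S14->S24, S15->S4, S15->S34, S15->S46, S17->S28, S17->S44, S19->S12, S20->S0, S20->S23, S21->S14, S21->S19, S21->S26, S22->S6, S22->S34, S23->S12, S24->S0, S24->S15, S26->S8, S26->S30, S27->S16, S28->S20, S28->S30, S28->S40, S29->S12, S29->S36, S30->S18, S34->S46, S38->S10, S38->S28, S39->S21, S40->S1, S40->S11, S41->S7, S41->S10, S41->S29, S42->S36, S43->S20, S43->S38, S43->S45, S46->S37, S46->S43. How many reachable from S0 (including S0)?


BFS from S0:
  layer 0: {S0}
  layer 1: {S16}
Reachable set: {S0, S16}
Count = 2

2


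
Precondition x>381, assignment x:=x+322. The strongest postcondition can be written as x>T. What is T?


Formula: sp(P, x:=E) = exists old_x. (x = E[old_x/x]) AND P[old_x/x] (old_x is the value of x before the assignment; eliminate old_x by solving x = E[old_x/x] for old_x)
Step 1: Precondition P: x>381, i.e. old_x > 381
Step 2: Assignment gives x = old_x + 322, so old_x = x - 322
Step 3: Substitute into P: x - 322 > 381
Step 4: Simplify: x > 381+322 = 703

703


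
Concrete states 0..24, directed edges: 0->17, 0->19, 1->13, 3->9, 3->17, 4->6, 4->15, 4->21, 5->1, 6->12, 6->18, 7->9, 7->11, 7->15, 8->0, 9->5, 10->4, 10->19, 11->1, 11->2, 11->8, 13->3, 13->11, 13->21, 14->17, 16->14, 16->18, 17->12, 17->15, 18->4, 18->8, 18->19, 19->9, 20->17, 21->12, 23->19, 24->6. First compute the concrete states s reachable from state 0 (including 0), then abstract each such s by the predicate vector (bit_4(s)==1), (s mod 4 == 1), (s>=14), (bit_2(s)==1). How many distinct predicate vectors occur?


BFS from 0:
Concrete reachable: {0, 1, 2, 3, 5, 8, 9, 11, 12, 13, 15, 17, 19, 21}
Abstract via predicates (bit_4(s)==1), (s mod 4 == 1), (s>=14), (bit_2(s)==1):
  (0,0,0,0) <- {0, 2, 3, 8, 11}
  (0,0,0,1) <- {12}
  (0,0,1,1) <- {15}
  (0,1,0,0) <- {1, 9}
  (0,1,0,1) <- {5, 13}
  (1,0,1,0) <- {19}
  (1,1,1,0) <- {17}
  (1,1,1,1) <- {21}
Distinct abstract states = 8

8


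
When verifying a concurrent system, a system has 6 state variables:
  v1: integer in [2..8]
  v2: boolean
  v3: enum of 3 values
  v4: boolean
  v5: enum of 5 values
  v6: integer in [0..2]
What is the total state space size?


State space = product of domain sizes of all variables.
Domain sizes:
  v1 (integer in [2..8]): 7
  v2 (boolean): 2
  v3 (enum of 3 values): 3
  v4 (boolean): 2
  v5 (enum of 5 values): 5
  v6 (integer in [0..2]): 3
Product = 7 * 2 * 3 * 2 * 5 * 3 = 1260

1260


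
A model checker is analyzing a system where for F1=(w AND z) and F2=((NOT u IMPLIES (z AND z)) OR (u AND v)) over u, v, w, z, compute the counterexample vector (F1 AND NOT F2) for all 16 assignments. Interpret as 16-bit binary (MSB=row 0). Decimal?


F1 = (w AND z)
F2 = ((NOT u IMPLIES (z AND z)) OR (u AND v))
Counterexample to F1=>F2 is where F1=1 and F2=0.
Evaluate each row (bits = u,v,w,z, MSB first):
  row 0 [0000]: F1=0 F2=0 -> F1&~F2 -> 0
  row 1 [0001]: F1=0 F2=1 -> F1&~F2 -> 0
  row 2 [0010]: F1=0 F2=0 -> F1&~F2 -> 0
  row 3 [0011]: F1=1 F2=1 -> F1&~F2 -> 0
  row 4 [0100]: F1=0 F2=0 -> F1&~F2 -> 0
  row 5 [0101]: F1=0 F2=1 -> F1&~F2 -> 0
  row 6 [0110]: F1=0 F2=0 -> F1&~F2 -> 0
  row 7 [0111]: F1=1 F2=1 -> F1&~F2 -> 0
  row 8 [1000]: F1=0 F2=1 -> F1&~F2 -> 0
  row 9 [1001]: F1=0 F2=1 -> F1&~F2 -> 0
  row 10 [1010]: F1=0 F2=1 -> F1&~F2 -> 0
  row 11 [1011]: F1=1 F2=1 -> F1&~F2 -> 0
  row 12 [1100]: F1=0 F2=1 -> F1&~F2 -> 0
  row 13 [1101]: F1=0 F2=1 -> F1&~F2 -> 0
  row 14 [1110]: F1=0 F2=1 -> F1&~F2 -> 0
  row 15 [1111]: F1=1 F2=1 -> F1&~F2 -> 0
Full result column, 4 rows per line (u,v fixed per line; w,z runs 00..11 left to right):
  rows 0-3 [u,v=00]: 0000  = hex 0
  rows 4-7 [u,v=01]: 0000  = hex 0
  rows 8-11 [u,v=10]: 0000  = hex 0
  rows 12-15 [u,v=11]: 0000  = hex 0
Counterexample vector (row 0 .. row 15) = 0000000000000000
Output column grouped in 4s = 0000 0000 0000 0000 = 0x0000
Convert to decimal digit by digit (value = value*16 + digit):
  0 -> 0
  0*16 + 0 = 0
  0*16 + 0 = 0
  0*16 + 0 = 0
Decimal = 0

0


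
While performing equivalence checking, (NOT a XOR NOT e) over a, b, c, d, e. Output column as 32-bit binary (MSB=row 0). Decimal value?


Formula: (NOT a XOR NOT e) over a, b, c, d, e (32 rows)
Evaluate each row (bits = a,b,c,d,e, MSB first):
  row 0 [00000]: (NOT 0 XOR NOT 0) -> 0
  row 1 [00001]: (NOT 0 XOR NOT 1) -> 1
  row 2 [00010]: (NOT 0 XOR NOT 0) -> 0
  row 3 [00011]: (NOT 0 XOR NOT 1) -> 1
  row 4 [00100]: (NOT 0 XOR NOT 0) -> 0
  row 5 [00101]: (NOT 0 XOR NOT 1) -> 1
  row 6 [00110]: (NOT 0 XOR NOT 0) -> 0
  row 7 [00111]: (NOT 0 XOR NOT 1) -> 1
  row 8 [01000]: (NOT 0 XOR NOT 0) -> 0
  row 9 [01001]: (NOT 0 XOR NOT 1) -> 1
  row 10 [01010]: (NOT 0 XOR NOT 0) -> 0
  row 11 [01011]: (NOT 0 XOR NOT 1) -> 1
  row 12 [01100]: (NOT 0 XOR NOT 0) -> 0
  row 13 [01101]: (NOT 0 XOR NOT 1) -> 1
  row 14 [01110]: (NOT 0 XOR NOT 0) -> 0
  row 15 [01111]: (NOT 0 XOR NOT 1) -> 1
  row 16 [10000]: (NOT 1 XOR NOT 0) -> 1
  row 17 [10001]: (NOT 1 XOR NOT 1) -> 0
  row 18 [10010]: (NOT 1 XOR NOT 0) -> 1
  row 19 [10011]: (NOT 1 XOR NOT 1) -> 0
  row 20 [10100]: (NOT 1 XOR NOT 0) -> 1
  row 21 [10101]: (NOT 1 XOR NOT 1) -> 0
  row 22 [10110]: (NOT 1 XOR NOT 0) -> 1
  row 23 [10111]: (NOT 1 XOR NOT 1) -> 0
  row 24 [11000]: (NOT 1 XOR NOT 0) -> 1
  row 25 [11001]: (NOT 1 XOR NOT 1) -> 0
  row 26 [11010]: (NOT 1 XOR NOT 0) -> 1
  row 27 [11011]: (NOT 1 XOR NOT 1) -> 0
  row 28 [11100]: (NOT 1 XOR NOT 0) -> 1
  row 29 [11101]: (NOT 1 XOR NOT 1) -> 0
  row 30 [11110]: (NOT 1 XOR NOT 0) -> 1
  row 31 [11111]: (NOT 1 XOR NOT 1) -> 0
Full result column, 4 rows per line (a,b,c fixed per line; d,e runs 00..11 left to right):
  rows 0-3 [a,b,c=000]: 0101  = hex 5
  rows 4-7 [a,b,c=001]: 0101  = hex 5
  rows 8-11 [a,b,c=010]: 0101  = hex 5
  rows 12-15 [a,b,c=011]: 0101  = hex 5
  rows 16-19 [a,b,c=100]: 1010  = hex A
  rows 20-23 [a,b,c=101]: 1010  = hex A
  rows 24-27 [a,b,c=110]: 1010  = hex A
  rows 28-31 [a,b,c=111]: 1010  = hex A
Output column (row 0 .. row 31) = 01010101010101011010101010101010
Output column grouped in 4s = 0101 0101 0101 0101 1010 1010 1010 1010 = 0x5555AAAA
Convert to decimal digit by digit (value = value*16 + digit):
  5 -> 5
  5*16 + 5 = 85
  85*16 + 5 = 1365
  1365*16 + 5 = 21845
  21845*16 + 10 (A) = 349530
  349530*16 + 10 (A) = 5592490
  5592490*16 + 10 (A) = 89479850
  89479850*16 + 10 (A) = 1431677610
Decimal = 1431677610

1431677610


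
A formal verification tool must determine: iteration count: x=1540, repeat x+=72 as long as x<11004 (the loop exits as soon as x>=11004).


Step 1: x goes from 1540 toward 11004 by 72; the body runs while x<11004, so iterations = ceil((bound-start)/step)
Step 2: Distance=9464
Step 3: ceil(9464/72)=132

132


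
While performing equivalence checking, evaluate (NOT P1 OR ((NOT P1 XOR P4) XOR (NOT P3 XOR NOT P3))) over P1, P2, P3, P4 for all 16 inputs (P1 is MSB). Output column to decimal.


Formula: (NOT P1 OR ((NOT P1 XOR P4) XOR (NOT P3 XOR NOT P3))) over P1, P2, P3, P4 (16 rows)
Evaluate each row (bits = P1,P2,P3,P4, MSB first):
  row 0 [0000]: (NOT 0 OR ((NOT 0 XOR 0) XOR (NOT 0 XOR NOT 0))) -> 1
  row 1 [0001]: (NOT 0 OR ((NOT 0 XOR 1) XOR (NOT 0 XOR NOT 0))) -> 1
  row 2 [0010]: (NOT 0 OR ((NOT 0 XOR 0) XOR (NOT 1 XOR NOT 1))) -> 1
  row 3 [0011]: (NOT 0 OR ((NOT 0 XOR 1) XOR (NOT 1 XOR NOT 1))) -> 1
  row 4 [0100]: (NOT 0 OR ((NOT 0 XOR 0) XOR (NOT 0 XOR NOT 0))) -> 1
  row 5 [0101]: (NOT 0 OR ((NOT 0 XOR 1) XOR (NOT 0 XOR NOT 0))) -> 1
  row 6 [0110]: (NOT 0 OR ((NOT 0 XOR 0) XOR (NOT 1 XOR NOT 1))) -> 1
  row 7 [0111]: (NOT 0 OR ((NOT 0 XOR 1) XOR (NOT 1 XOR NOT 1))) -> 1
  row 8 [1000]: (NOT 1 OR ((NOT 1 XOR 0) XOR (NOT 0 XOR NOT 0))) -> 0
  row 9 [1001]: (NOT 1 OR ((NOT 1 XOR 1) XOR (NOT 0 XOR NOT 0))) -> 1
  row 10 [1010]: (NOT 1 OR ((NOT 1 XOR 0) XOR (NOT 1 XOR NOT 1))) -> 0
  row 11 [1011]: (NOT 1 OR ((NOT 1 XOR 1) XOR (NOT 1 XOR NOT 1))) -> 1
  row 12 [1100]: (NOT 1 OR ((NOT 1 XOR 0) XOR (NOT 0 XOR NOT 0))) -> 0
  row 13 [1101]: (NOT 1 OR ((NOT 1 XOR 1) XOR (NOT 0 XOR NOT 0))) -> 1
  row 14 [1110]: (NOT 1 OR ((NOT 1 XOR 0) XOR (NOT 1 XOR NOT 1))) -> 0
  row 15 [1111]: (NOT 1 OR ((NOT 1 XOR 1) XOR (NOT 1 XOR NOT 1))) -> 1
Full result column, 4 rows per line (P1,P2 fixed per line; P3,P4 runs 00..11 left to right):
  rows 0-3 [P1,P2=00]: 1111  = hex F
  rows 4-7 [P1,P2=01]: 1111  = hex F
  rows 8-11 [P1,P2=10]: 0101  = hex 5
  rows 12-15 [P1,P2=11]: 0101  = hex 5
Output column (row 0 .. row 15) = 1111111101010101
Output column grouped in 4s = 1111 1111 0101 0101 = 0xFF55
Convert to decimal digit by digit (value = value*16 + digit):
  F -> 15
  15*16 + 15 (F) = 255
  255*16 + 5 = 4085
  4085*16 + 5 = 65365
Decimal = 65365

65365


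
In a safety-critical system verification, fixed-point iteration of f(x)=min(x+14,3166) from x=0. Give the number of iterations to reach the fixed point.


Step 1: x=0, cap=3166, increment=14
Step 2: x grows by 14 each step until capped at 3166; fixed point is x=3166
Step 3: iterations = ceil(3166/14) = 227

227


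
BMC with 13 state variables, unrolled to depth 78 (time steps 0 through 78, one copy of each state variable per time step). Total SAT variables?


BMC unrolls to depth k, creating one copy of each state var for steps 0..k.
Step count = 78 + 1 = 79 (steps 0 through 78)
Vars per step = 13
Total = 13 * 79 = 1027

1027


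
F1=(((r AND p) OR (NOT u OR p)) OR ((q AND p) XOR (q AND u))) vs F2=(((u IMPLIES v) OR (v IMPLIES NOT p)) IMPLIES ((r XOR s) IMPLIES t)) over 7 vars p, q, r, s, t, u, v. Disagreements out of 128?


F1 = (((r AND p) OR (NOT u OR p)) OR ((q AND p) XOR (q AND u)))
F2 = (((u IMPLIES v) OR (v IMPLIES NOT p)) IMPLIES ((r XOR s) IMPLIES t))
Evaluate both on each of 128 rows (bits = p,q,r,s,t,u,v):
  row 0 [0000000]: F1=1 F2=1 -> 0
  row 1 [0000001]: F1=1 F2=1 -> 0
  row 2 [0000010]: F1=0 F2=1 (differ) -> 1
  row 3 [0000011]: F1=0 F2=1 (differ) -> 1
  row 4 [0000100]: F1=1 F2=1 -> 0
  (every remaining row is evaluated the same way; all 128 results are listed next)
Full result column, 8 rows per line (p,q,r,s fixed per line; t,u,v runs 000..111 left to right):
  rows 0-7 [p,q,r,s=0000]: 00110011  (ones: 4)
  rows 8-15 [p,q,r,s=0001]: 11000011  (ones: 4)
  rows 16-23 [p,q,r,s=0010]: 11000011  (ones: 4)
  rows 24-31 [p,q,r,s=0011]: 00110011  (ones: 4)
  rows 32-39 [p,q,r,s=0100]: 00000000  (ones: 0)
  rows 40-47 [p,q,r,s=0101]: 11110000  (ones: 4)
  rows 48-55 [p,q,r,s=0110]: 11110000  (ones: 4)
  rows 56-63 [p,q,r,s=0111]: 00000000  (ones: 0)
  rows 64-71 [p,q,r,s=1000]: 00000000  (ones: 0)
  rows 72-79 [p,q,r,s=1001]: 11110000  (ones: 4)
  rows 80-87 [p,q,r,s=1010]: 11110000  (ones: 4)
  rows 88-95 [p,q,r,s=1011]: 00000000  (ones: 0)
  rows 96-103 [p,q,r,s=1100]: 00000000  (ones: 0)
  rows 104-111 [p,q,r,s=1101]: 11110000  (ones: 4)
  rows 112-119 [p,q,r,s=1110]: 11110000  (ones: 4)
  rows 120-127 [p,q,r,s=1111]: 00000000  (ones: 0)
Disagreements = 4+4+4+4+0+4+4+0+0+4+4+0+0+4+4+0 = 40

40


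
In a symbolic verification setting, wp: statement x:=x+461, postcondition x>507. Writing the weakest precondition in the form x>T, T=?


Formula: wp(x:=E, P) = P[E/x] (substitute E for x in postcondition)
Step 1: Postcondition: x>507
Step 2: Substitute x+461 for x: x+461>507
Step 3: Solve for x: x > 507-461 = 46

46


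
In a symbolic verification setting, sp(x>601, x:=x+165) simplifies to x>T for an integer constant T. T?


Formula: sp(P, x:=E) = exists old_x. (x = E[old_x/x]) AND P[old_x/x] (old_x is the value of x before the assignment; eliminate old_x by solving x = E[old_x/x] for old_x)
Step 1: Precondition P: x>601, i.e. old_x > 601
Step 2: Assignment gives x = old_x + 165, so old_x = x - 165
Step 3: Substitute into P: x - 165 > 601
Step 4: Simplify: x > 601+165 = 766

766


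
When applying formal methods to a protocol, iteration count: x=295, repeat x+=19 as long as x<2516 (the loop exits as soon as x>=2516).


Step 1: x goes from 295 toward 2516 by 19; the body runs while x<2516, so iterations = ceil((bound-start)/step)
Step 2: Distance=2221
Step 3: ceil(2221/19)=117

117


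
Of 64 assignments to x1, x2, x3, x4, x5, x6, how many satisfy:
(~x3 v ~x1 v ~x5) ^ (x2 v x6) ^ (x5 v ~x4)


CNF with 3 clauses over 6 vars (64 assignments).
An assignment satisfies CNF iff every clause has >=1 true literal.
Check each row (bits = x1,x2,x3,x4,x5,x6; clause T/F shown):
  row 0 [000000]: clauses=TFT -> 0
  row 1 [000001]: clauses=TTT -> 1
  row 2 [000010]: clauses=TFT -> 0
  row 3 [000011]: clauses=TTT -> 1
  row 4 [000100]: clauses=TFF -> 0
  (every remaining row is evaluated the same way; all 64 results are listed next)
Full result column, 8 rows per line (x1,x2,x3 fixed per line; x4,x5,x6 runs 000..111 left to right):
  rows 0-7 [x1,x2,x3=000]: 01010001  (ones: 3)
  rows 8-15 [x1,x2,x3=001]: 01010001  (ones: 3)
  rows 16-23 [x1,x2,x3=010]: 11110011  (ones: 6)
  rows 24-31 [x1,x2,x3=011]: 11110011  (ones: 6)
  rows 32-39 [x1,x2,x3=100]: 01010001  (ones: 3)
  rows 40-47 [x1,x2,x3=101]: 01000000  (ones: 1)
  rows 48-55 [x1,x2,x3=110]: 11110011  (ones: 6)
  rows 56-63 [x1,x2,x3=111]: 11000000  (ones: 2)
Satisfying assignments = 3+3+6+6+3+1+6+2 = 30

30


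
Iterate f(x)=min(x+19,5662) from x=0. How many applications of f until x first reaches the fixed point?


Step 1: x=0, cap=5662, increment=19
Step 2: x grows by 19 each step until capped at 5662; fixed point is x=5662
Step 3: iterations = ceil(5662/19) = 298

298


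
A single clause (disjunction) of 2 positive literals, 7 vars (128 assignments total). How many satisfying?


Step 1: Total=2^7=128
Step 2: Unsat when all 2 false: 2^5=32
Step 3: Sat=128-32=96

96


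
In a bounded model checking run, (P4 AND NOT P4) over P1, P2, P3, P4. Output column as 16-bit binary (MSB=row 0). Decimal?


Formula: (P4 AND NOT P4) over P1, P2, P3, P4 (16 rows)
Evaluate each row (bits = P1,P2,P3,P4, MSB first):
  row 0 [0000]: (0 AND NOT 0) -> 0
  row 1 [0001]: (1 AND NOT 1) -> 0
  row 2 [0010]: (0 AND NOT 0) -> 0
  row 3 [0011]: (1 AND NOT 1) -> 0
  row 4 [0100]: (0 AND NOT 0) -> 0
  row 5 [0101]: (1 AND NOT 1) -> 0
  row 6 [0110]: (0 AND NOT 0) -> 0
  row 7 [0111]: (1 AND NOT 1) -> 0
  row 8 [1000]: (0 AND NOT 0) -> 0
  row 9 [1001]: (1 AND NOT 1) -> 0
  row 10 [1010]: (0 AND NOT 0) -> 0
  row 11 [1011]: (1 AND NOT 1) -> 0
  row 12 [1100]: (0 AND NOT 0) -> 0
  row 13 [1101]: (1 AND NOT 1) -> 0
  row 14 [1110]: (0 AND NOT 0) -> 0
  row 15 [1111]: (1 AND NOT 1) -> 0
Full result column, 4 rows per line (P1,P2 fixed per line; P3,P4 runs 00..11 left to right):
  rows 0-3 [P1,P2=00]: 0000  = hex 0
  rows 4-7 [P1,P2=01]: 0000  = hex 0
  rows 8-11 [P1,P2=10]: 0000  = hex 0
  rows 12-15 [P1,P2=11]: 0000  = hex 0
Output column (row 0 .. row 15) = 0000000000000000
Output column grouped in 4s = 0000 0000 0000 0000 = 0x0000
Convert to decimal digit by digit (value = value*16 + digit):
  0 -> 0
  0*16 + 0 = 0
  0*16 + 0 = 0
  0*16 + 0 = 0
Decimal = 0

0


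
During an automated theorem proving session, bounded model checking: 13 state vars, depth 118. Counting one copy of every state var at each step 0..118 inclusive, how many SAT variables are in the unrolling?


BMC unrolls to depth k, creating one copy of each state var for steps 0..k.
Step count = 118 + 1 = 119 (steps 0 through 118)
Vars per step = 13
Total = 13 * 119 = 1547

1547


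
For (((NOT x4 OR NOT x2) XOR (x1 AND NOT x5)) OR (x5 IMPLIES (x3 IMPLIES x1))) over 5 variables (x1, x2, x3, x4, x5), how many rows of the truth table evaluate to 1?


Formula: (((NOT x4 OR NOT x2) XOR (x1 AND NOT x5)) OR (x5 IMPLIES (x3 IMPLIES x1))) over 5 vars (32 rows)
Evaluate each row (x1, x2, x3, x4, x5 as bits, MSB first):
  row 0 [00000]: (((NOT 0 OR NOT 0) XOR (0 AND NOT 0)) OR (0 IMPLIES (0 IMPLIES 0))) -> 1
  row 1 [00001]: (((NOT 0 OR NOT 0) XOR (0 AND NOT 1)) OR (1 IMPLIES (0 IMPLIES 0))) -> 1
  row 2 [00010]: (((NOT 1 OR NOT 0) XOR (0 AND NOT 0)) OR (0 IMPLIES (0 IMPLIES 0))) -> 1
  row 3 [00011]: (((NOT 1 OR NOT 0) XOR (0 AND NOT 1)) OR (1 IMPLIES (0 IMPLIES 0))) -> 1
  row 4 [00100]: (((NOT 0 OR NOT 0) XOR (0 AND NOT 0)) OR (0 IMPLIES (1 IMPLIES 0))) -> 1
  row 5 [00101]: (((NOT 0 OR NOT 0) XOR (0 AND NOT 1)) OR (1 IMPLIES (1 IMPLIES 0))) -> 1
  row 6 [00110]: (((NOT 1 OR NOT 0) XOR (0 AND NOT 0)) OR (0 IMPLIES (1 IMPLIES 0))) -> 1
  row 7 [00111]: (((NOT 1 OR NOT 0) XOR (0 AND NOT 1)) OR (1 IMPLIES (1 IMPLIES 0))) -> 1
  row 8 [01000]: (((NOT 0 OR NOT 1) XOR (0 AND NOT 0)) OR (0 IMPLIES (0 IMPLIES 0))) -> 1
  row 9 [01001]: (((NOT 0 OR NOT 1) XOR (0 AND NOT 1)) OR (1 IMPLIES (0 IMPLIES 0))) -> 1
  row 10 [01010]: (((NOT 1 OR NOT 1) XOR (0 AND NOT 0)) OR (0 IMPLIES (0 IMPLIES 0))) -> 1
  row 11 [01011]: (((NOT 1 OR NOT 1) XOR (0 AND NOT 1)) OR (1 IMPLIES (0 IMPLIES 0))) -> 1
  row 12 [01100]: (((NOT 0 OR NOT 1) XOR (0 AND NOT 0)) OR (0 IMPLIES (1 IMPLIES 0))) -> 1
  row 13 [01101]: (((NOT 0 OR NOT 1) XOR (0 AND NOT 1)) OR (1 IMPLIES (1 IMPLIES 0))) -> 1
  row 14 [01110]: (((NOT 1 OR NOT 1) XOR (0 AND NOT 0)) OR (0 IMPLIES (1 IMPLIES 0))) -> 1
  row 15 [01111]: (((NOT 1 OR NOT 1) XOR (0 AND NOT 1)) OR (1 IMPLIES (1 IMPLIES 0))) -> 0
  row 16 [10000]: (((NOT 0 OR NOT 0) XOR (1 AND NOT 0)) OR (0 IMPLIES (0 IMPLIES 1))) -> 1
  row 17 [10001]: (((NOT 0 OR NOT 0) XOR (1 AND NOT 1)) OR (1 IMPLIES (0 IMPLIES 1))) -> 1
  row 18 [10010]: (((NOT 1 OR NOT 0) XOR (1 AND NOT 0)) OR (0 IMPLIES (0 IMPLIES 1))) -> 1
  row 19 [10011]: (((NOT 1 OR NOT 0) XOR (1 AND NOT 1)) OR (1 IMPLIES (0 IMPLIES 1))) -> 1
  row 20 [10100]: (((NOT 0 OR NOT 0) XOR (1 AND NOT 0)) OR (0 IMPLIES (1 IMPLIES 1))) -> 1
  row 21 [10101]: (((NOT 0 OR NOT 0) XOR (1 AND NOT 1)) OR (1 IMPLIES (1 IMPLIES 1))) -> 1
  row 22 [10110]: (((NOT 1 OR NOT 0) XOR (1 AND NOT 0)) OR (0 IMPLIES (1 IMPLIES 1))) -> 1
  row 23 [10111]: (((NOT 1 OR NOT 0) XOR (1 AND NOT 1)) OR (1 IMPLIES (1 IMPLIES 1))) -> 1
  row 24 [11000]: (((NOT 0 OR NOT 1) XOR (1 AND NOT 0)) OR (0 IMPLIES (0 IMPLIES 1))) -> 1
  row 25 [11001]: (((NOT 0 OR NOT 1) XOR (1 AND NOT 1)) OR (1 IMPLIES (0 IMPLIES 1))) -> 1
  row 26 [11010]: (((NOT 1 OR NOT 1) XOR (1 AND NOT 0)) OR (0 IMPLIES (0 IMPLIES 1))) -> 1
  row 27 [11011]: (((NOT 1 OR NOT 1) XOR (1 AND NOT 1)) OR (1 IMPLIES (0 IMPLIES 1))) -> 1
  row 28 [11100]: (((NOT 0 OR NOT 1) XOR (1 AND NOT 0)) OR (0 IMPLIES (1 IMPLIES 1))) -> 1
  row 29 [11101]: (((NOT 0 OR NOT 1) XOR (1 AND NOT 1)) OR (1 IMPLIES (1 IMPLIES 1))) -> 1
  row 30 [11110]: (((NOT 1 OR NOT 1) XOR (1 AND NOT 0)) OR (0 IMPLIES (1 IMPLIES 1))) -> 1
  row 31 [11111]: (((NOT 1 OR NOT 1) XOR (1 AND NOT 1)) OR (1 IMPLIES (1 IMPLIES 1))) -> 1
Full result column, 8 rows per line (x1,x2 fixed per line; x3,x4,x5 runs 000..111 left to right):
  rows 0-7 [x1,x2=00]: 11111111  (ones: 8)
  rows 8-15 [x1,x2=01]: 11111110  (ones: 7)
  rows 16-23 [x1,x2=10]: 11111111  (ones: 8)
  rows 24-31 [x1,x2=11]: 11111111  (ones: 8)
Count of 1-rows = 8+7+8+8 = 31

31
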